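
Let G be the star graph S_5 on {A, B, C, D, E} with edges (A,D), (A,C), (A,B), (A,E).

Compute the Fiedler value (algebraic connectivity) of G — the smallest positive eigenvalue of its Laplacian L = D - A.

The star S_5 is the complete bipartite graph K_{1,4} (one hub of degree 4, 4 leaves of degree 1). The Laplacian spectrum of K_{p,q} is 0, p (multiplicity q−1), q (multiplicity p−1), p+q. With p = 1, q = 4: 0 once, 1 with multiplicity 3, and 5 once. (Check: trace L = sum of degrees = 8 = 3·1 + 5.)
Laplacian eigenvalues: [0.0, 1.0, 1.0, 1.0, 5.0]. Algebraic connectivity (smallest non-zero eigenvalue) = 1.0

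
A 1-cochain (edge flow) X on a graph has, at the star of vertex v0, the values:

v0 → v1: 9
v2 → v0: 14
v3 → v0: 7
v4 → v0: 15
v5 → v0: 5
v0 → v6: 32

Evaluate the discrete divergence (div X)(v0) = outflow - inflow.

Divergence = sum of outgoing flows = 9 + (-14) + (-7) + (-15) + (-5) + 32 = 0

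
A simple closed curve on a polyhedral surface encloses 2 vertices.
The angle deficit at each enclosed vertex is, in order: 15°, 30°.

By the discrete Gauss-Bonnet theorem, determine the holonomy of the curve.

Holonomy = total enclosed curvature = 15° + 30° = 45°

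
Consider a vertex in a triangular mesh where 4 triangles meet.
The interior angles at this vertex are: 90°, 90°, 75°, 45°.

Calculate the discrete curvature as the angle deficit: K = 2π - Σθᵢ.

Sum of angles = 300°. K = 360° - 300° = 60° = π/3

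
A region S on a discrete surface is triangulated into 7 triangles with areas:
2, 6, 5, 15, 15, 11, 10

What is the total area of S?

2 + 6 + 5 + 15 + 15 + 11 + 10 = 64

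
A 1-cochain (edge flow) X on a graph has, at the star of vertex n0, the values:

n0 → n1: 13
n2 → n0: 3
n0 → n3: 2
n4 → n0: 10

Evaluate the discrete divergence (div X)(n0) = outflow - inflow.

Divergence = sum of outgoing flows = 13 + (-3) + 2 + (-10) = 2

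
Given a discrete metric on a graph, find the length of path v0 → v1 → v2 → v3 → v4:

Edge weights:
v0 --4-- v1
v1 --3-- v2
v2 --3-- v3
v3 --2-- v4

Arc length = 4 + 3 + 3 + 2 = 12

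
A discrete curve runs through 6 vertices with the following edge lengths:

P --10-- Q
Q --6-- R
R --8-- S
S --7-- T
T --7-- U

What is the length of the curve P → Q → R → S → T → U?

Arc length = 10 + 6 + 8 + 7 + 7 = 38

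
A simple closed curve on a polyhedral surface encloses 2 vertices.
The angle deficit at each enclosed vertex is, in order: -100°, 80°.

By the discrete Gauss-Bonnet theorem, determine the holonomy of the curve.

Holonomy = total enclosed curvature = (-100°) + 80° = -20°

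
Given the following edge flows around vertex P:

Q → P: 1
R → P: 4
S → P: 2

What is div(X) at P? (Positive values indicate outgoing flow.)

Divergence = sum of outgoing flows = (-1) + (-4) + (-2) = -7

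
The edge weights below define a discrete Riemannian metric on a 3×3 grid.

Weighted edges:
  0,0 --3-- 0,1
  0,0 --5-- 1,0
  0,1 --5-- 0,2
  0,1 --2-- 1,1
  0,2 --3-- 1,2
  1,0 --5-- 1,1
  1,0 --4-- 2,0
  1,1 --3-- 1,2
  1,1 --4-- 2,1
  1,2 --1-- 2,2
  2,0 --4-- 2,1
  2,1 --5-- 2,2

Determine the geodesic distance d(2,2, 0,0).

Shortest path: 2,2 → 1,2 → 1,1 → 0,1 → 0,0, total weight = 9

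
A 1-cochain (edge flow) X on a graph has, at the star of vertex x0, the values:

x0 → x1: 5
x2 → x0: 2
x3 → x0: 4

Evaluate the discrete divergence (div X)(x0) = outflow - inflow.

Divergence = sum of outgoing flows = 5 + (-2) + (-4) = -1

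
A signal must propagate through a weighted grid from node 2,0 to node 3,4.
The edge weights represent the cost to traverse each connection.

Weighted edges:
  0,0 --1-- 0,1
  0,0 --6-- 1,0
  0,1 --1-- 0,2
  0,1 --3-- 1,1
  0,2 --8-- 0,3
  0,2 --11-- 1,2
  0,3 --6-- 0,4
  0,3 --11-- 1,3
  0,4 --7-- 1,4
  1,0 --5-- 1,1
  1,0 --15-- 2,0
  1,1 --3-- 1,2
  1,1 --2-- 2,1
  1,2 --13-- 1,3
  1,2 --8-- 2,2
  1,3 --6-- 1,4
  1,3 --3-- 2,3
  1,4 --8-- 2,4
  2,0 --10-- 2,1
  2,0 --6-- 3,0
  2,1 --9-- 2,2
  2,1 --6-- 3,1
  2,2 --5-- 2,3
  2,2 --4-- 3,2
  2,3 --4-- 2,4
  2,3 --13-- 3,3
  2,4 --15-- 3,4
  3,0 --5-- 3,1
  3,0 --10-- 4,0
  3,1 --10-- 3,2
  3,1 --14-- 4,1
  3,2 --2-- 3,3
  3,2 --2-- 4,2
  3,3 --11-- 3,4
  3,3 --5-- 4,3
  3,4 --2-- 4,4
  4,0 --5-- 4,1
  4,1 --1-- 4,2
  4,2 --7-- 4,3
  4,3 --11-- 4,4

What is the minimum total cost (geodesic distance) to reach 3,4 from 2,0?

Shortest path: 2,0 → 3,0 → 3,1 → 3,2 → 3,3 → 3,4, total weight = 34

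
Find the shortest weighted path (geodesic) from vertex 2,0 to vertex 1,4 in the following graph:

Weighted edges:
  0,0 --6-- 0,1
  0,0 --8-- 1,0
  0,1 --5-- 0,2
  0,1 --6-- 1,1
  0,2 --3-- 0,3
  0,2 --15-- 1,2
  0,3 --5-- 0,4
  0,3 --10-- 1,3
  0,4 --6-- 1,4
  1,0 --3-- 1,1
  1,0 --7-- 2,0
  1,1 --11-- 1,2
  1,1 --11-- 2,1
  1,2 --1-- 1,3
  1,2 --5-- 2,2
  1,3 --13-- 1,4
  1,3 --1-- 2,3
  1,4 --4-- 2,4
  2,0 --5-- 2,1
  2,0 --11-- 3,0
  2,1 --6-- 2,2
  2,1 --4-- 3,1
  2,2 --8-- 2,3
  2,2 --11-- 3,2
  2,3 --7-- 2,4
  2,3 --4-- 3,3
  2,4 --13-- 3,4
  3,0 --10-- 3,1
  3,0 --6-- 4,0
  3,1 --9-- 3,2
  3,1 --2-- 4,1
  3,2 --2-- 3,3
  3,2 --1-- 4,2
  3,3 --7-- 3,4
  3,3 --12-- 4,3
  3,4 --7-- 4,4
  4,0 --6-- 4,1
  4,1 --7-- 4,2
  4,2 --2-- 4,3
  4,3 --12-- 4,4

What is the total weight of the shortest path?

Shortest path: 2,0 → 2,1 → 2,2 → 1,2 → 1,3 → 2,3 → 2,4 → 1,4, total weight = 29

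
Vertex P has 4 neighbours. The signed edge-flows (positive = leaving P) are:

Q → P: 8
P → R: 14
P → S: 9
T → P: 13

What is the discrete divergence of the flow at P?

Divergence = sum of outgoing flows = (-8) + 14 + 9 + (-13) = 2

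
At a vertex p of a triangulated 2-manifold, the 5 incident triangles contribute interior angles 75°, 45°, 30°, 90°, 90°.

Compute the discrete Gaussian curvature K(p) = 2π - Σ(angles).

Sum of angles = 330°. K = 360° - 330° = 30°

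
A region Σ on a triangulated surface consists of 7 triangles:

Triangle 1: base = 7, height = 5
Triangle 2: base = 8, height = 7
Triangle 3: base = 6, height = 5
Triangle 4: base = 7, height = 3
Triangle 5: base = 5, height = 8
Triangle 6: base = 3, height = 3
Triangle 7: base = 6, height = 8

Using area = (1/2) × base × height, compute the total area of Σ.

(1/2)×7×5 + (1/2)×8×7 + (1/2)×6×5 + (1/2)×7×3 + (1/2)×5×8 + (1/2)×3×3 + (1/2)×6×8 = 119.5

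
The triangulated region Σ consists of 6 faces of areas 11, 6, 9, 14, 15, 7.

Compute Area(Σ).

11 + 6 + 9 + 14 + 15 + 7 = 62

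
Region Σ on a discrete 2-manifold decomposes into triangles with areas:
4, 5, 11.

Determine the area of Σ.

4 + 5 + 11 = 20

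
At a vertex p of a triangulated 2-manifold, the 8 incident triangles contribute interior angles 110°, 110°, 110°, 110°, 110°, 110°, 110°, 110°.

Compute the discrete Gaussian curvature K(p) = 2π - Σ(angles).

Sum of angles = 880°. K = 360° - 880° = -520° = -26π/9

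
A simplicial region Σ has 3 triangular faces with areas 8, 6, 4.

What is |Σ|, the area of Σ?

8 + 6 + 4 = 18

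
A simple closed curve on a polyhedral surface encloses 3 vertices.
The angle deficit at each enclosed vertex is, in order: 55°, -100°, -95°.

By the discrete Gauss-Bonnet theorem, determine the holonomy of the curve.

Holonomy = total enclosed curvature = 55° + (-100°) + (-95°) = -140°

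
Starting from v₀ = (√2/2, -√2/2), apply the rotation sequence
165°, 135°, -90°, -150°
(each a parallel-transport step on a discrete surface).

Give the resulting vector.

Total rotation: 165° + 135° + (-90°) + (-150°) = 60°. Final vector: (0.9659, 0.2588)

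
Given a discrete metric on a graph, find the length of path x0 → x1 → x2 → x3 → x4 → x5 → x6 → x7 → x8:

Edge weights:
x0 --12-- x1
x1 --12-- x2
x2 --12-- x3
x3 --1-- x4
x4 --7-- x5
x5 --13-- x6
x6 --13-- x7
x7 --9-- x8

Arc length = 12 + 12 + 12 + 1 + 7 + 13 + 13 + 9 = 79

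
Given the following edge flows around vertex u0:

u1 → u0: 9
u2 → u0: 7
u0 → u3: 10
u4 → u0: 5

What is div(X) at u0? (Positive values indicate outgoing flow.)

Divergence = sum of outgoing flows = (-9) + (-7) + 10 + (-5) = -11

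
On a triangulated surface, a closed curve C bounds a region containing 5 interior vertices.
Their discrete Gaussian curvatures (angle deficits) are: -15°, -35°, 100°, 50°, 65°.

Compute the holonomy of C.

Holonomy = total enclosed curvature = (-15°) + (-35°) + 100° + 50° + 65° = 165°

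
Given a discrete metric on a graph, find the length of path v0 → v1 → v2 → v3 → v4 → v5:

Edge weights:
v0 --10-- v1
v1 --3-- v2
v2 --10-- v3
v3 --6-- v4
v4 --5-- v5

Arc length = 10 + 3 + 10 + 6 + 5 = 34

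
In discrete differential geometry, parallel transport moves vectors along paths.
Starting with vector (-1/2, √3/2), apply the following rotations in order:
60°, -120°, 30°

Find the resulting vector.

Total rotation: 60° + (-120°) + 30° = -30°. Final vector: (0, 1)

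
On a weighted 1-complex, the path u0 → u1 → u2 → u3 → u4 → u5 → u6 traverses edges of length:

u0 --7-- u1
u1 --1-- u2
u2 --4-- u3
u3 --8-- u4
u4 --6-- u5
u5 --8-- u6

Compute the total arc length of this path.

Arc length = 7 + 1 + 4 + 8 + 6 + 8 = 34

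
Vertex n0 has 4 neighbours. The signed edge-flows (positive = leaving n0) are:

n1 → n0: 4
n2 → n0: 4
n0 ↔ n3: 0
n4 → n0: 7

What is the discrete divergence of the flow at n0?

Divergence = sum of outgoing flows = (-4) + (-4) + 0 + (-7) = -15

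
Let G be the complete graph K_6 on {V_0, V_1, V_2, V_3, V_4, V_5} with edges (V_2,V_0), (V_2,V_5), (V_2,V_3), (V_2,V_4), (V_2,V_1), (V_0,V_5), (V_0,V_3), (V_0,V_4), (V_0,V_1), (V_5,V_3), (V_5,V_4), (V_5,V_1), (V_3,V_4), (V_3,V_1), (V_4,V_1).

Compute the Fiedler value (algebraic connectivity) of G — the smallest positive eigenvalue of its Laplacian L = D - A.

For the complete graph K_n, L = nI − J (J = all-ones matrix). J has eigenvalues n (once, eigenvector 𝟙) and 0 (multiplicity n−1), so L has eigenvalues 0 (once) and n (multiplicity n−1). Here n = 6: eigenvalue 0 once and 6 with multiplicity 5.
Laplacian eigenvalues: [0.0, 6.0, 6.0, 6.0, 6.0, 6.0]. Algebraic connectivity (smallest non-zero eigenvalue) = 6.0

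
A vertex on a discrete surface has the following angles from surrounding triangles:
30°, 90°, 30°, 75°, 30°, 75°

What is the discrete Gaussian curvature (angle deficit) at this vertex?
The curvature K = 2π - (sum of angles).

Sum of angles = 330°. K = 360° - 330° = 30°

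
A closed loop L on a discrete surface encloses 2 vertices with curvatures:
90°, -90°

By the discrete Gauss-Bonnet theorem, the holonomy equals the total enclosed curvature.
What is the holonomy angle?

Holonomy = total enclosed curvature = 90° + (-90°) = 0°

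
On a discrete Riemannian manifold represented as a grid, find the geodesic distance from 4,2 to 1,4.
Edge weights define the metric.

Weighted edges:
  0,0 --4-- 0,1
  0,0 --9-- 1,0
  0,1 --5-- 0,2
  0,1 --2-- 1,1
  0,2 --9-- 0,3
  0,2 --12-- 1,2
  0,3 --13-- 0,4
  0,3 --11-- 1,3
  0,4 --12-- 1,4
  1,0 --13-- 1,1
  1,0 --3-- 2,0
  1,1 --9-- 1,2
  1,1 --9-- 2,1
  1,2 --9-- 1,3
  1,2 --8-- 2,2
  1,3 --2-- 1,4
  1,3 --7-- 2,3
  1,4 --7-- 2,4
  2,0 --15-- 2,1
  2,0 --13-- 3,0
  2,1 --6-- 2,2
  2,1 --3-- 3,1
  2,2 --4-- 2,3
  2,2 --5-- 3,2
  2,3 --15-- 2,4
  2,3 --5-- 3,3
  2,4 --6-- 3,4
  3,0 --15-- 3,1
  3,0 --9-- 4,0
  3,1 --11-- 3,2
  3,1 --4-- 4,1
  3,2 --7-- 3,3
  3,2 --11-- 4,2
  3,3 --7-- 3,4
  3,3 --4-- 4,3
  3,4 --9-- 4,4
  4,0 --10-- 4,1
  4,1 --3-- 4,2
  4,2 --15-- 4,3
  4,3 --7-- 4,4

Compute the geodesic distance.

Shortest path: 4,2 → 4,1 → 3,1 → 2,1 → 2,2 → 2,3 → 1,3 → 1,4, total weight = 29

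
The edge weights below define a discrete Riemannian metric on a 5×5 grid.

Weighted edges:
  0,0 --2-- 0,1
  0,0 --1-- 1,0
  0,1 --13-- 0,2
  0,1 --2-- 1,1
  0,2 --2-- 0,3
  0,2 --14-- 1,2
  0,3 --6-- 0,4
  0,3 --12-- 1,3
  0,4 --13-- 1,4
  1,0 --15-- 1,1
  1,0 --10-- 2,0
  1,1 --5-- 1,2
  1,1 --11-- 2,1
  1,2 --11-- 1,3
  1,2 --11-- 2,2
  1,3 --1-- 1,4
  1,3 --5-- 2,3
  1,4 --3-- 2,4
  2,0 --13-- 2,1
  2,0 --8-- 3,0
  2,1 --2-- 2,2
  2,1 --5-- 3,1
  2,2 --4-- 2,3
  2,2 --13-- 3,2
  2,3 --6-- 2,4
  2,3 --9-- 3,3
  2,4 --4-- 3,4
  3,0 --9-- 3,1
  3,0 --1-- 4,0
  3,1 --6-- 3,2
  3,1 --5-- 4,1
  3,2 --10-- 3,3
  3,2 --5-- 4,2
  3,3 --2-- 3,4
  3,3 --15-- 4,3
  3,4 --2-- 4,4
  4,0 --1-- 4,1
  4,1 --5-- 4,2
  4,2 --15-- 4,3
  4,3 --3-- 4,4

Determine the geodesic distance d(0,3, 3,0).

Shortest path: 0,3 → 1,3 → 2,3 → 2,2 → 2,1 → 3,1 → 4,1 → 4,0 → 3,0, total weight = 35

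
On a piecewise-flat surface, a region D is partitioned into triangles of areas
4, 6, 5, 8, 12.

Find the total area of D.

4 + 6 + 5 + 8 + 12 = 35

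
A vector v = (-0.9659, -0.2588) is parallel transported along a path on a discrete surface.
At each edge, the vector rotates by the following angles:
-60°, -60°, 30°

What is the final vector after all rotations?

Total rotation: (-60°) + (-60°) + 30° = -90°. Final vector: (-0.2588, 0.9659)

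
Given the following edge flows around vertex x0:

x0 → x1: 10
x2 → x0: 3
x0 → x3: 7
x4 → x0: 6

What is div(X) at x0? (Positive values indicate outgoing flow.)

Divergence = sum of outgoing flows = 10 + (-3) + 7 + (-6) = 8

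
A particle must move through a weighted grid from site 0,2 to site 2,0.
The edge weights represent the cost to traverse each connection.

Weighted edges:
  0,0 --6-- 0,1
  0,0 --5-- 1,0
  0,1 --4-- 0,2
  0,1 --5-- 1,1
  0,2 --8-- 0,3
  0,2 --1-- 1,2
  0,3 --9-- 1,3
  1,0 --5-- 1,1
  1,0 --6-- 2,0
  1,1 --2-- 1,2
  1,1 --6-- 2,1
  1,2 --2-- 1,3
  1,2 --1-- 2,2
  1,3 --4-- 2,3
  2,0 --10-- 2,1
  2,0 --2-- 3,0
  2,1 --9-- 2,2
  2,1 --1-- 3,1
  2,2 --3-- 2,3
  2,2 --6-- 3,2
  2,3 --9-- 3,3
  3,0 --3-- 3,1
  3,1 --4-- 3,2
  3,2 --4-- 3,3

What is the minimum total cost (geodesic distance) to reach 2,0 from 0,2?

Shortest path: 0,2 → 1,2 → 1,1 → 1,0 → 2,0, total weight = 14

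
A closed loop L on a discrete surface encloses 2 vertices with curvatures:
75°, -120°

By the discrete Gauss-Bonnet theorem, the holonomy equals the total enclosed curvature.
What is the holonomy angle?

Holonomy = total enclosed curvature = 75° + (-120°) = -45°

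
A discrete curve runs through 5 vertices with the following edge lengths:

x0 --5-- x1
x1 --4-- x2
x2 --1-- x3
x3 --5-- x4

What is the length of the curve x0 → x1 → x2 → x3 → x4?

Arc length = 5 + 4 + 1 + 5 = 15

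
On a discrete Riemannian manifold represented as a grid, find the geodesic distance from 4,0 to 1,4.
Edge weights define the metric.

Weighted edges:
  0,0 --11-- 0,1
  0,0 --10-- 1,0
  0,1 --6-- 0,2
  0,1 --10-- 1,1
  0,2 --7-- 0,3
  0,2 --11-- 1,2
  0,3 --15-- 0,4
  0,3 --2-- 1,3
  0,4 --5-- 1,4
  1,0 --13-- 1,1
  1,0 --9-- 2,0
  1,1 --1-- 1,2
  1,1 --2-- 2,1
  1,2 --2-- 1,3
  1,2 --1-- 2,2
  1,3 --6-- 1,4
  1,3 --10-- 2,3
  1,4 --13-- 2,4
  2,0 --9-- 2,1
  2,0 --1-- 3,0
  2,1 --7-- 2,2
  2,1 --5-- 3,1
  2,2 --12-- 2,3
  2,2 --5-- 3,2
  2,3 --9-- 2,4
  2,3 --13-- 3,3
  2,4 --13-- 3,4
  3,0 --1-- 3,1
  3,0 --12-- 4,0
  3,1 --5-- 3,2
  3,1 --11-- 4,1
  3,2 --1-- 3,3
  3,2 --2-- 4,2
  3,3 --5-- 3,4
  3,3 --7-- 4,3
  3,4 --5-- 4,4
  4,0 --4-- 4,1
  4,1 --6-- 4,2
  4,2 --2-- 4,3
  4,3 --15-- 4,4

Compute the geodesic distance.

Shortest path: 4,0 → 4,1 → 4,2 → 3,2 → 2,2 → 1,2 → 1,3 → 1,4, total weight = 26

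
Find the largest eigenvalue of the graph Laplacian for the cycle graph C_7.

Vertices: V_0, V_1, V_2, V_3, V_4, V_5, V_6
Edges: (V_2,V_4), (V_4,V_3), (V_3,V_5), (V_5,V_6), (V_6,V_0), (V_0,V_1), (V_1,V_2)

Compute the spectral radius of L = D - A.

The cycle graph C_n has Laplacian eigenvalues λ_k = 2 − 2cos(2πk/n), k = 0, 1, …, n−1. Here n = 7:
k=0: 2 − 2cos(0) = 0.0; k=1: 2 − 2cos(2π/7) = 0.753; k=2: 2 − 2cos(4π/7) = 2.445; k=3: 2 − 2cos(6π/7) = 3.8019; k=4: 2 − 2cos(8π/7) = 3.8019; k=5: 2 − 2cos(10π/7) = 2.445; k=6: 2 − 2cos(12π/7) = 0.753.
Laplacian eigenvalues: [0.0, 0.753, 0.753, 2.445, 2.445, 3.8019, 3.8019]. Largest eigenvalue (spectral radius) = 3.8019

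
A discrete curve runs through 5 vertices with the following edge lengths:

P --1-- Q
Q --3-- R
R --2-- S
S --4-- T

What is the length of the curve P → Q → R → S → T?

Arc length = 1 + 3 + 2 + 4 = 10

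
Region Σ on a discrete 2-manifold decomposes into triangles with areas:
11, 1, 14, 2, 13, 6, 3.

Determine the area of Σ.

11 + 1 + 14 + 2 + 13 + 6 + 3 = 50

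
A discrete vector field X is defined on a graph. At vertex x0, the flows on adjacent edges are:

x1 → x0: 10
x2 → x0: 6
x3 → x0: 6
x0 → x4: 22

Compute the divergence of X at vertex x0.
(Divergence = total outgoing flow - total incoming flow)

Divergence = sum of outgoing flows = (-10) + (-6) + (-6) + 22 = 0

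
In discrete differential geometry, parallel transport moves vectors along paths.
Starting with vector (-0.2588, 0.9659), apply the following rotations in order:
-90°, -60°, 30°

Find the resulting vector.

Total rotation: (-90°) + (-60°) + 30° = -120°. Final vector: (0.9659, -0.2588)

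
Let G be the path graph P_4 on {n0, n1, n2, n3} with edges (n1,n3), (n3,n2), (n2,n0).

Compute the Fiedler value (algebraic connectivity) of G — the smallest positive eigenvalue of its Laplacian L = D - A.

The path graph P_n has Laplacian eigenvalues λ_k = 2 − 2cos(kπ/n), k = 0, 1, …, n−1. Here n = 4:
k=0: 2 − 2cos(0) = 0.0; k=1: 2 − 2cos(π/4) = 0.5858; k=2: 2 − 2cos(π/2) = 2.0; k=3: 2 − 2cos(3π/4) = 3.4142.
Laplacian eigenvalues: [0.0, 0.5858, 2.0, 3.4142]. Algebraic connectivity (smallest non-zero eigenvalue) = 0.5858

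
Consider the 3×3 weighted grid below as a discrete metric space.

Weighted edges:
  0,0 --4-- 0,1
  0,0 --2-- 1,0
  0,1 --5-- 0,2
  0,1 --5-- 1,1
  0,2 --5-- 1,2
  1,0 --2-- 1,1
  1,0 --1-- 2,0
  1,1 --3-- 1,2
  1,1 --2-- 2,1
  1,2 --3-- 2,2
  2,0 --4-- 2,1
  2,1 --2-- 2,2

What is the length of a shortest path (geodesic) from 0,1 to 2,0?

Shortest path: 0,1 → 0,0 → 1,0 → 2,0, total weight = 7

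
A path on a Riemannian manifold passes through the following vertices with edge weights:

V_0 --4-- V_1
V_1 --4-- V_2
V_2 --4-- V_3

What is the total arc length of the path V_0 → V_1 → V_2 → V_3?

Arc length = 4 + 4 + 4 = 12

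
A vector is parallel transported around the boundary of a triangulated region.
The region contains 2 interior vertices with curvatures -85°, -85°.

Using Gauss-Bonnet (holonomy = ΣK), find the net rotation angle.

Holonomy = total enclosed curvature = (-85°) + (-85°) = -170°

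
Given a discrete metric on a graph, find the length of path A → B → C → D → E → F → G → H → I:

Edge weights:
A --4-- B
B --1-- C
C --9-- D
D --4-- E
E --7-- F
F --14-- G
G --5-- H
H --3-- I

Arc length = 4 + 1 + 9 + 4 + 7 + 14 + 5 + 3 = 47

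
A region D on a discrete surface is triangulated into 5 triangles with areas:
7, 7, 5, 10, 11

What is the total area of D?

7 + 7 + 5 + 10 + 11 = 40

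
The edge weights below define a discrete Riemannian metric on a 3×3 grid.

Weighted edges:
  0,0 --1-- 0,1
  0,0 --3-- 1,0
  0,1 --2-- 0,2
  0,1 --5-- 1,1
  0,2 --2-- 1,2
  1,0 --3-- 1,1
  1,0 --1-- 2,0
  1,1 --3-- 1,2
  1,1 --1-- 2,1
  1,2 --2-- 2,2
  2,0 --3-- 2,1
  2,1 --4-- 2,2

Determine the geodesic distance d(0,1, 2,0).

Shortest path: 0,1 → 0,0 → 1,0 → 2,0, total weight = 5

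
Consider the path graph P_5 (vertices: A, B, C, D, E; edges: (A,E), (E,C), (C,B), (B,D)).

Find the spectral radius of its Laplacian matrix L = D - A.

The path graph P_n has Laplacian eigenvalues λ_k = 2 − 2cos(kπ/n), k = 0, 1, …, n−1. Here n = 5:
k=0: 2 − 2cos(0) = 0.0; k=1: 2 − 2cos(π/5) = 0.382; k=2: 2 − 2cos(2π/5) = 1.382; k=3: 2 − 2cos(3π/5) = 2.618; k=4: 2 − 2cos(4π/5) = 3.618.
Laplacian eigenvalues: [0.0, 0.382, 1.382, 2.618, 3.618]. Largest eigenvalue (spectral radius) = 3.618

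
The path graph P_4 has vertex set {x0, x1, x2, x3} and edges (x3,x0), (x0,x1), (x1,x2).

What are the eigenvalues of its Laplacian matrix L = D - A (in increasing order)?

The path graph P_n has Laplacian eigenvalues λ_k = 2 − 2cos(kπ/n), k = 0, 1, …, n−1. Here n = 4:
k=0: 2 − 2cos(0) = 0.0; k=1: 2 − 2cos(π/4) = 0.5858; k=2: 2 − 2cos(π/2) = 2.0; k=3: 2 − 2cos(3π/4) = 3.4142.
Laplacian eigenvalues (increasing order): [0.0, 0.5858, 2.0, 3.4142]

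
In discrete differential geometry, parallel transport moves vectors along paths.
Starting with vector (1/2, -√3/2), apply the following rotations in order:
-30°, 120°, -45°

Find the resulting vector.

Total rotation: (-30°) + 120° + (-45°) = 45°. Final vector: (0.9659, -0.2588)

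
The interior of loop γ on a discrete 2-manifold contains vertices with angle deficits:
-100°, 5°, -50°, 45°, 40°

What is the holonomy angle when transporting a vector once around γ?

Holonomy = total enclosed curvature = (-100°) + 5° + (-50°) + 45° + 40° = -60°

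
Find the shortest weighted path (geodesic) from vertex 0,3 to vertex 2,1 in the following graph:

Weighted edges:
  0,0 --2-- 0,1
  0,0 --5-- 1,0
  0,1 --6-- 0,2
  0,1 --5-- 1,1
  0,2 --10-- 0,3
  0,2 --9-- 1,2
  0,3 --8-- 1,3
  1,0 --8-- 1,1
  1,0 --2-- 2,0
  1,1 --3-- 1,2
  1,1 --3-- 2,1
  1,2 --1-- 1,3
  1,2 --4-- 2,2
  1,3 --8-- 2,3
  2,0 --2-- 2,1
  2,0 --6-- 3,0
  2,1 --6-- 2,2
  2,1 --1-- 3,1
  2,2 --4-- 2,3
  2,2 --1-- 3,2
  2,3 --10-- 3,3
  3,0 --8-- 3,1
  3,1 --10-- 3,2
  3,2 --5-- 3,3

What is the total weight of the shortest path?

Shortest path: 0,3 → 1,3 → 1,2 → 1,1 → 2,1, total weight = 15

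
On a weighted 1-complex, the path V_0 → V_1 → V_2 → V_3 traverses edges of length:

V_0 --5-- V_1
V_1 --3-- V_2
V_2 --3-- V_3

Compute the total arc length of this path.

Arc length = 5 + 3 + 3 = 11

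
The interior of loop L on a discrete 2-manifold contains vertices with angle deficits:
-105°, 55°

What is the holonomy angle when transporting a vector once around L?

Holonomy = total enclosed curvature = (-105°) + 55° = -50°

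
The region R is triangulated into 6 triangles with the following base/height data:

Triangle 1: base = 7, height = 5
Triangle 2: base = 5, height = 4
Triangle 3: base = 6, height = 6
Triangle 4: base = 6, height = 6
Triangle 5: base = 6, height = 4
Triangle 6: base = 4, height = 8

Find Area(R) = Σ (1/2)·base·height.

(1/2)×7×5 + (1/2)×5×4 + (1/2)×6×6 + (1/2)×6×6 + (1/2)×6×4 + (1/2)×4×8 = 91.5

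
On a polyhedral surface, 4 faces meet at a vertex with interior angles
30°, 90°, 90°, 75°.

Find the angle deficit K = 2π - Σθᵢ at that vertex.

Sum of angles = 285°. K = 360° - 285° = 75° = 5π/12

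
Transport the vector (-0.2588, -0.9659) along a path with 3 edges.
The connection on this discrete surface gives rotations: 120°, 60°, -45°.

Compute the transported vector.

Total rotation: 120° + 60° + (-45°) = 135°. Final vector: (0.8660, 0.5000)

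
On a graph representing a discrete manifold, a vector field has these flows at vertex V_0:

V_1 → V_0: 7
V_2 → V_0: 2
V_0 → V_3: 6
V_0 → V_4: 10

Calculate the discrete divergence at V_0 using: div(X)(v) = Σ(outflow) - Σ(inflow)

Divergence = sum of outgoing flows = (-7) + (-2) + 6 + 10 = 7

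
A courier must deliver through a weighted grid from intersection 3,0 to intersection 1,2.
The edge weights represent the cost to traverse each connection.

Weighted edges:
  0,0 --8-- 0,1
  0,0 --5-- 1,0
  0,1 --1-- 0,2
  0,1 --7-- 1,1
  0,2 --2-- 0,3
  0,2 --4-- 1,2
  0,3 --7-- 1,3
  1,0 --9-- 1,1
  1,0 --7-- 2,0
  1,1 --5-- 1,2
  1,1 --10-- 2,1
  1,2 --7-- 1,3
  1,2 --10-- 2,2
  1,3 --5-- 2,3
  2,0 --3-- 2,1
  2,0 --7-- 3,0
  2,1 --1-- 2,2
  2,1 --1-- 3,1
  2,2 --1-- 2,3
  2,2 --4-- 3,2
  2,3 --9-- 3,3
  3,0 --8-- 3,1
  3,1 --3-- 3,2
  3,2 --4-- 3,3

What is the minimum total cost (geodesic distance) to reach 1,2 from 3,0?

Shortest path: 3,0 → 3,1 → 2,1 → 2,2 → 1,2, total weight = 20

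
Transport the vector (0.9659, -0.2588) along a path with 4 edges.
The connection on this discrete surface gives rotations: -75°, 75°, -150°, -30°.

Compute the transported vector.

Total rotation: (-75°) + 75° + (-150°) + (-30°) = -180° ≡ 180° (mod 360°). Final vector: (-0.9659, 0.2588)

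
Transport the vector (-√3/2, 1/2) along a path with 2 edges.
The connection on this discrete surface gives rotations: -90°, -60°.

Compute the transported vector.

Total rotation: (-90°) + (-60°) = -150°. Final vector: (1, 0)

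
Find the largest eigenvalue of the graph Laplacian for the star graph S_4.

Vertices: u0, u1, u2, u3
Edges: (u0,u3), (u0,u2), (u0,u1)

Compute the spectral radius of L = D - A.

The star S_4 is the complete bipartite graph K_{1,3} (one hub of degree 3, 3 leaves of degree 1). The Laplacian spectrum of K_{p,q} is 0, p (multiplicity q−1), q (multiplicity p−1), p+q. With p = 1, q = 3: 0 once, 1 with multiplicity 2, and 4 once. (Check: trace L = sum of degrees = 6 = 2·1 + 4.)
Laplacian eigenvalues: [0.0, 1.0, 1.0, 4.0]. Largest eigenvalue (spectral radius) = 4.0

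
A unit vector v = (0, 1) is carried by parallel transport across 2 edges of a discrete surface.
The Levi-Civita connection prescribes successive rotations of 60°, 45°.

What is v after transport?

Total rotation: 60° + 45° = 105°. Final vector: (-0.9659, -0.2588)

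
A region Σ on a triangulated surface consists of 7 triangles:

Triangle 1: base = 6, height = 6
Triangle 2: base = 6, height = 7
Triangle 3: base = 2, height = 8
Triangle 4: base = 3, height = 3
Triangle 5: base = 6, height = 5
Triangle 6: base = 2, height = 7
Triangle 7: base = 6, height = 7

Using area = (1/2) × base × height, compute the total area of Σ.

(1/2)×6×6 + (1/2)×6×7 + (1/2)×2×8 + (1/2)×3×3 + (1/2)×6×5 + (1/2)×2×7 + (1/2)×6×7 = 94.5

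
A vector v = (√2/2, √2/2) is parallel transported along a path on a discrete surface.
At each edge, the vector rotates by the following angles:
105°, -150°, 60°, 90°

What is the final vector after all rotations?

Total rotation: 105° + (-150°) + 60° + 90° = 105°. Final vector: (-0.8660, 0.5000)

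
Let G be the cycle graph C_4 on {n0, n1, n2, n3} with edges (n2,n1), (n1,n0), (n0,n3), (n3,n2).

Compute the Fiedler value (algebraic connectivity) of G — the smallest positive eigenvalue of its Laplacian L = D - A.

The cycle graph C_n has Laplacian eigenvalues λ_k = 2 − 2cos(2πk/n), k = 0, 1, …, n−1. Here n = 4:
k=0: 2 − 2cos(0) = 0.0; k=1: 2 − 2cos(π/2) = 2.0; k=2: 2 − 2cos(π) = 4.0; k=3: 2 − 2cos(3π/2) = 2.0.
Laplacian eigenvalues: [0.0, 2.0, 2.0, 4.0]. Algebraic connectivity (smallest non-zero eigenvalue) = 2.0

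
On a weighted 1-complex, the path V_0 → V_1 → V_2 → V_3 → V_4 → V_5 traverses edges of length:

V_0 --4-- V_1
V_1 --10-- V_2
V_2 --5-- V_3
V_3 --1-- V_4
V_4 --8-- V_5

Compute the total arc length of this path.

Arc length = 4 + 10 + 5 + 1 + 8 = 28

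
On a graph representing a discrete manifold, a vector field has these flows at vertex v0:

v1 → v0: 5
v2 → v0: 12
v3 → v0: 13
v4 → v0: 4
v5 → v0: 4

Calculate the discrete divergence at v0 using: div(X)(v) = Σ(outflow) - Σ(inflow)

Divergence = sum of outgoing flows = (-5) + (-12) + (-13) + (-4) + (-4) = -38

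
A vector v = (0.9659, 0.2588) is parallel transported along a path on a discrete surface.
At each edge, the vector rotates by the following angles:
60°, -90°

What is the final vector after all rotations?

Total rotation: 60° + (-90°) = -30°. Final vector: (0.9659, -0.2588)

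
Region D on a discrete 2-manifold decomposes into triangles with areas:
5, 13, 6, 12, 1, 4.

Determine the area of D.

5 + 13 + 6 + 12 + 1 + 4 = 41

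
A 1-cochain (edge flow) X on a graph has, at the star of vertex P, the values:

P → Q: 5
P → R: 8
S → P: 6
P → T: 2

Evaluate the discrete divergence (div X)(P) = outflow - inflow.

Divergence = sum of outgoing flows = 5 + 8 + (-6) + 2 = 9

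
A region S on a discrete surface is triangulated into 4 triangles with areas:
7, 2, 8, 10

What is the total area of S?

7 + 2 + 8 + 10 = 27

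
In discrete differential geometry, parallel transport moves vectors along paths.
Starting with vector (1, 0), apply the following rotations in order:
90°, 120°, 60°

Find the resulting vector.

Total rotation: 90° + 120° + 60° = 270° ≡ -90° (mod 360°). Final vector: (0, -1)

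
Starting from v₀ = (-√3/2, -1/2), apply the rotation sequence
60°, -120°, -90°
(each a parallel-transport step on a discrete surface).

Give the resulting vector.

Total rotation: 60° + (-120°) + (-90°) = -150°. Final vector: (0.5000, 0.8660)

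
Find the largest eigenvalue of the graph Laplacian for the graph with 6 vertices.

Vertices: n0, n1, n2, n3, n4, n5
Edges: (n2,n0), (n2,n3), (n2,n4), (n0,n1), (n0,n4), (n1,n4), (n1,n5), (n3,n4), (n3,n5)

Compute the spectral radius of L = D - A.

Degrees: deg(n0) = 3, deg(n1) = 3, deg(n2) = 3, deg(n3) = 3, deg(n4) = 4, deg(n5) = 2.
L = D − A with rows/columns ordered (n0, n1, n2, n3, n4, n5):
  [ 3, -1, -1,  0, -1,  0]
  [-1,  3,  0,  0, -1, -1]
  [-1,  0,  3, -1, -1,  0]
  [ 0,  0, -1,  3, -1, -1]
  [-1, -1, -1, -1,  4,  0]
  [ 0, -1,  0, -1,  0,  2]
Characteristic polynomial: det(λI − L) = λ(λ² − 7λ + 9)(λ² − 7λ + 11)(λ − 4).
Roots: λ = 0; (λ² − 7λ + 9) = 0 ⇒ λ = (7 ± √13)/2 ≈ 1.6972, 5.3028; (λ² − 7λ + 11) = 0 ⇒ λ = (7 ± √5)/2 ≈ 2.382, 4.618; (λ − 4) = 0 ⇒ λ = 4.
(Check: the roots sum (with multiplicity) to 18, matching trace L = Σdeg = 2·9 = 18.)
Laplacian eigenvalues: [0.0, 1.6972, 2.382, 4.0, 4.618, 5.3028]. Largest eigenvalue (spectral radius) = 5.3028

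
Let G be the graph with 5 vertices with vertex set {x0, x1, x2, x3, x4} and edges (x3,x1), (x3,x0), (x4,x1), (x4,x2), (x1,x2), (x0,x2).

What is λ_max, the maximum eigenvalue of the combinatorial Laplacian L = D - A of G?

Degrees: deg(x0) = 2, deg(x1) = 3, deg(x2) = 3, deg(x3) = 2, deg(x4) = 2.
L = D − A with rows/columns ordered (x0, x1, x2, x3, x4):
  [ 2,  0, -1, -1,  0]
  [ 0,  3, -1, -1, -1]
  [-1, -1,  3,  0, -1]
  [-1, -1,  0,  2,  0]
  [ 0, -1, -1,  0,  2]
Characteristic polynomial: det(λI − L) = λ(λ² − 5λ + 5)(λ² − 7λ + 11).
Roots: λ = 0; (λ² − 5λ + 5) = 0 ⇒ λ = (5 ± √5)/2 ≈ 1.382, 3.618; (λ² − 7λ + 11) = 0 ⇒ λ = (7 ± √5)/2 ≈ 2.382, 4.618.
(Check: the roots sum (with multiplicity) to 12, matching trace L = Σdeg = 2·6 = 12.)
Laplacian eigenvalues: [0.0, 1.382, 2.382, 3.618, 4.618]. Largest eigenvalue (spectral radius) = 4.618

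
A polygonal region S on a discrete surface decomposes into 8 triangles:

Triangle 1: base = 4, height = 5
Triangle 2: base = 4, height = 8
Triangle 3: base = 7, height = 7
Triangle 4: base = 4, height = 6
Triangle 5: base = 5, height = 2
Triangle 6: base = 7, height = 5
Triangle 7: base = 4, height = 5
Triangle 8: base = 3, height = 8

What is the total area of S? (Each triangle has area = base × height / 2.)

(1/2)×4×5 + (1/2)×4×8 + (1/2)×7×7 + (1/2)×4×6 + (1/2)×5×2 + (1/2)×7×5 + (1/2)×4×5 + (1/2)×3×8 = 107.0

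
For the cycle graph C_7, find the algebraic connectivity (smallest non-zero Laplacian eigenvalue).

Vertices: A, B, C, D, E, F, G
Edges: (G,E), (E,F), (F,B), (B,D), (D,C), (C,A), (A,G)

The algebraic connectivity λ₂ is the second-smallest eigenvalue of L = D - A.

The cycle graph C_n has Laplacian eigenvalues λ_k = 2 − 2cos(2πk/n), k = 0, 1, …, n−1. Here n = 7:
k=0: 2 − 2cos(0) = 0.0; k=1: 2 − 2cos(2π/7) = 0.753; k=2: 2 − 2cos(4π/7) = 2.445; k=3: 2 − 2cos(6π/7) = 3.8019; k=4: 2 − 2cos(8π/7) = 3.8019; k=5: 2 − 2cos(10π/7) = 2.445; k=6: 2 − 2cos(12π/7) = 0.753.
Laplacian eigenvalues: [0.0, 0.753, 0.753, 2.445, 2.445, 3.8019, 3.8019]. Algebraic connectivity (smallest non-zero eigenvalue) = 0.753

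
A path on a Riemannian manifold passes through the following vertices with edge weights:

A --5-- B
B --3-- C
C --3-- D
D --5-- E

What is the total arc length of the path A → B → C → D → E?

Arc length = 5 + 3 + 3 + 5 = 16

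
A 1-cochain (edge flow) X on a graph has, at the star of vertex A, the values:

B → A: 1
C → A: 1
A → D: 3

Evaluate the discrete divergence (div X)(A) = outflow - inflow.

Divergence = sum of outgoing flows = (-1) + (-1) + 3 = 1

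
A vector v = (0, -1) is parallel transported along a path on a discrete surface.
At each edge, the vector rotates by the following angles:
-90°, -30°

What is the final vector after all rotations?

Total rotation: (-90°) + (-30°) = -120°. Final vector: (-0.8660, 0.5000)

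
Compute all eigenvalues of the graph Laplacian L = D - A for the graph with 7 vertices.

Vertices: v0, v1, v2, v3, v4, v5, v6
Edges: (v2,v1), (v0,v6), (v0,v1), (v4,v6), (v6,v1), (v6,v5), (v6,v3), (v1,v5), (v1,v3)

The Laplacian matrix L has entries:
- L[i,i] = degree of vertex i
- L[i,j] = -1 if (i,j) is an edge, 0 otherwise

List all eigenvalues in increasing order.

Degrees: deg(v0) = 2, deg(v1) = 5, deg(v2) = 1, deg(v3) = 2, deg(v4) = 1, deg(v5) = 2, deg(v6) = 5.
L = D − A with rows/columns ordered (v0, v1, v2, v3, v4, v5, v6):
  [ 2, -1,  0,  0,  0,  0, -1]
  [-1,  5, -1, -1,  0, -1, -1]
  [ 0, -1,  1,  0,  0,  0,  0]
  [ 0, -1,  0,  2,  0,  0, -1]
  [ 0,  0,  0,  0,  1,  0, -1]
  [ 0, -1,  0,  0,  0,  2, -1]
  [-1, -1,  0, -1, -1, -1,  5]
Characteristic polynomial: det(λI − L) = λ(λ² − 7λ + 5)(λ² − 7λ + 7)(λ − 2)².
Roots: λ = 0; (λ² − 7λ + 5) = 0 ⇒ λ = (7 ± √29)/2 ≈ 0.8074, 6.1926; (λ² − 7λ + 7) = 0 ⇒ λ = (7 ± √21)/2 ≈ 1.2087, 5.7913; (λ − 2) = 0 ⇒ λ = 2 (multiplicity 2).
(Check: the roots sum (with multiplicity) to 18, matching trace L = Σdeg = 2·9 = 18.)
Laplacian eigenvalues (increasing order): [0.0, 0.8074, 1.2087, 2.0, 2.0, 5.7913, 6.1926]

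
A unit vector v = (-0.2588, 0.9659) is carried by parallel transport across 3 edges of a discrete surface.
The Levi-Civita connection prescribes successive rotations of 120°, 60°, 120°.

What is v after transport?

Total rotation: 120° + 60° + 120° = 300° ≡ -60° (mod 360°). Final vector: (0.7071, 0.7071)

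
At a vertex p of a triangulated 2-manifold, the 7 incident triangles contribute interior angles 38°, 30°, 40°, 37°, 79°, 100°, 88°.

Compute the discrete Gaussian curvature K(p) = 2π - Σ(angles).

Sum of angles = 412°. K = 360° - 412° = -52° = -13π/45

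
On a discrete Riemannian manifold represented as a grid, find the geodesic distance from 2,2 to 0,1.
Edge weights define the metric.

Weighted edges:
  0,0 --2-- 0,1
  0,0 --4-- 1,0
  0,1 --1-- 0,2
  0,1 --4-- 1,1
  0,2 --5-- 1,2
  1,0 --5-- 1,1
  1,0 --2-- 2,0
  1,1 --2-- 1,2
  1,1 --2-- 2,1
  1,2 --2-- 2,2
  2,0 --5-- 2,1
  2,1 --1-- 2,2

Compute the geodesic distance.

Shortest path: 2,2 → 2,1 → 1,1 → 0,1, total weight = 7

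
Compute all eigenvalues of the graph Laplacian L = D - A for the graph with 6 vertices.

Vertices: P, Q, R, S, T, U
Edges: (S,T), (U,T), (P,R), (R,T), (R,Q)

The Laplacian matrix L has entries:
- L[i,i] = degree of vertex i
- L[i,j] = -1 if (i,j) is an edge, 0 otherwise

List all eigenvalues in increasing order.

Degrees: deg(P) = 1, deg(Q) = 1, deg(R) = 3, deg(S) = 1, deg(T) = 3, deg(U) = 1.
L = D − A with rows/columns ordered (P, Q, R, S, T, U):
  [ 1,  0, -1,  0,  0,  0]
  [ 0,  1, -1,  0,  0,  0]
  [-1, -1,  3,  0, -1,  0]
  [ 0,  0,  0,  1, -1,  0]
  [ 0,  0, -1, -1,  3, -1]
  [ 0,  0,  0,  0, -1,  1]
Characteristic polynomial: det(λI − L) = λ(λ² − 5λ + 2)(λ − 1)²(λ − 3).
Roots: λ = 0; (λ² − 5λ + 2) = 0 ⇒ λ = (5 ± √17)/2 ≈ 0.4384, 4.5616; (λ − 1) = 0 ⇒ λ = 1 (multiplicity 2); (λ − 3) = 0 ⇒ λ = 3.
(Check: the roots sum (with multiplicity) to 10, matching trace L = Σdeg = 2·5 = 10.)
Laplacian eigenvalues (increasing order): [0.0, 0.4384, 1.0, 1.0, 3.0, 4.5616]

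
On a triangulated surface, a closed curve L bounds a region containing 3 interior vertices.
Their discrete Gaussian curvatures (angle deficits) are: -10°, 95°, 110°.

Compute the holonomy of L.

Holonomy = total enclosed curvature = (-10°) + 95° + 110° = 195°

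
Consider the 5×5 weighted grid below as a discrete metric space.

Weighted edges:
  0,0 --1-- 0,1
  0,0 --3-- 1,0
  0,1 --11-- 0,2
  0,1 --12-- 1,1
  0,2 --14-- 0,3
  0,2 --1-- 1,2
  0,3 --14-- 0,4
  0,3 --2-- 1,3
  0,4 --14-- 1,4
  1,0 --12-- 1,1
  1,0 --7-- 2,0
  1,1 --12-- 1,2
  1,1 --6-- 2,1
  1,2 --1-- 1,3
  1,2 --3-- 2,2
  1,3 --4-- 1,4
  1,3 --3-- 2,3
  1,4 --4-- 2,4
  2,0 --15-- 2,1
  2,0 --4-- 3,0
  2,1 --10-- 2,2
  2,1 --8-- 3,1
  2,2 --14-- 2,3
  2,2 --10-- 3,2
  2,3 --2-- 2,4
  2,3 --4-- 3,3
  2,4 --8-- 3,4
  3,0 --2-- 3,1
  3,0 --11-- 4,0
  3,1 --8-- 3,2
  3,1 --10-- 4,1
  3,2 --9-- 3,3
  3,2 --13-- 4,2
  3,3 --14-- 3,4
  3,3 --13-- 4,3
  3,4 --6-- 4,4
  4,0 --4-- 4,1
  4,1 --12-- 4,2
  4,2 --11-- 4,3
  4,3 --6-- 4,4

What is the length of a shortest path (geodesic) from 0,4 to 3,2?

Shortest path: 0,4 → 0,3 → 1,3 → 1,2 → 2,2 → 3,2, total weight = 30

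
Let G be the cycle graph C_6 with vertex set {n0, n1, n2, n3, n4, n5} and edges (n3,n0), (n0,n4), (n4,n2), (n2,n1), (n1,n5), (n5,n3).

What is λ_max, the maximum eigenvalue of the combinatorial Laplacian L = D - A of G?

The cycle graph C_n has Laplacian eigenvalues λ_k = 2 − 2cos(2πk/n), k = 0, 1, …, n−1. Here n = 6:
k=0: 2 − 2cos(0) = 0.0; k=1: 2 − 2cos(π/3) = 1.0; k=2: 2 − 2cos(2π/3) = 3.0; k=3: 2 − 2cos(π) = 4.0; k=4: 2 − 2cos(4π/3) = 3.0; k=5: 2 − 2cos(5π/3) = 1.0.
Laplacian eigenvalues: [0.0, 1.0, 1.0, 3.0, 3.0, 4.0]. Largest eigenvalue (spectral radius) = 4.0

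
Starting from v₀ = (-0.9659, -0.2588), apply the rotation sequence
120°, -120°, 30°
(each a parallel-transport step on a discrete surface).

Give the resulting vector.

Total rotation: 120° + (-120°) + 30° = 30°. Final vector: (-0.7071, -0.7071)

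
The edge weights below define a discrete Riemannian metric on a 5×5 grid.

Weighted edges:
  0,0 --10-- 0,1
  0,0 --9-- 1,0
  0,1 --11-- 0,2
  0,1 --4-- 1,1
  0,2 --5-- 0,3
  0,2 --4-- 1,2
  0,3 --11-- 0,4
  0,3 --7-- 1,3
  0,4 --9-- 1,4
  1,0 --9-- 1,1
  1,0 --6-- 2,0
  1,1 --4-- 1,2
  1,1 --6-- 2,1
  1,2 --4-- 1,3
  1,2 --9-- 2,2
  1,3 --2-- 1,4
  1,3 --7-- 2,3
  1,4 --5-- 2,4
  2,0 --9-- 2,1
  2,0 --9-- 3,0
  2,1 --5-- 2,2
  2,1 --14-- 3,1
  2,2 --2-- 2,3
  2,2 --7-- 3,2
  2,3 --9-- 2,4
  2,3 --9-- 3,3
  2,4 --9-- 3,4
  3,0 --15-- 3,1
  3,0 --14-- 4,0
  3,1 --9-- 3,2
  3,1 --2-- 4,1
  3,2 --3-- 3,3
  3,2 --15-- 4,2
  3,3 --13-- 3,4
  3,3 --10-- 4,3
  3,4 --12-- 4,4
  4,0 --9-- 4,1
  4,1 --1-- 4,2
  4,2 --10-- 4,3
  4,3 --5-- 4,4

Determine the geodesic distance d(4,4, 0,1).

Shortest path: 4,4 → 4,3 → 3,3 → 3,2 → 2,2 → 2,1 → 1,1 → 0,1, total weight = 40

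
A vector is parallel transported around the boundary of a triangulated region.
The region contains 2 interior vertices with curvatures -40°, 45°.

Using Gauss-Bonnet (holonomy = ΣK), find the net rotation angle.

Holonomy = total enclosed curvature = (-40°) + 45° = 5°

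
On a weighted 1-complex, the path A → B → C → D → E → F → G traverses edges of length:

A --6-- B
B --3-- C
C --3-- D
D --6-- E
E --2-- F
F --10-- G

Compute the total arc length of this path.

Arc length = 6 + 3 + 3 + 6 + 2 + 10 = 30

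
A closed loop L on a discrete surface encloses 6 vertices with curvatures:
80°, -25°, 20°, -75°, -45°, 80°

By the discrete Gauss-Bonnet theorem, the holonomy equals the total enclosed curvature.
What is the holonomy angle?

Holonomy = total enclosed curvature = 80° + (-25°) + 20° + (-75°) + (-45°) + 80° = 35°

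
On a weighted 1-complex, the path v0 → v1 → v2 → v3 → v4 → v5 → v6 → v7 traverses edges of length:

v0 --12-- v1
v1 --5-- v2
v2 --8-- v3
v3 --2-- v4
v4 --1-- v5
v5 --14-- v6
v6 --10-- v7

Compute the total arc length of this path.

Arc length = 12 + 5 + 8 + 2 + 1 + 14 + 10 = 52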